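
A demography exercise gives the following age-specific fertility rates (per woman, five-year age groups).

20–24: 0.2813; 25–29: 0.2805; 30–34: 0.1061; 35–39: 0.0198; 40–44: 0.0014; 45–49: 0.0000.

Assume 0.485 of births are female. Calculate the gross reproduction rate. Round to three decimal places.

Proportion female at birth = 0.485.
Sum of ASFRs = 0.2813 + 0.2805 + 0.1061 + 0.0198 + 0.0014 + 0.0000 = 0.6891
TFR = 5 × 0.6891 = 3.4455
GRR = 0.485 × 3.4455 = 1.67107

1.671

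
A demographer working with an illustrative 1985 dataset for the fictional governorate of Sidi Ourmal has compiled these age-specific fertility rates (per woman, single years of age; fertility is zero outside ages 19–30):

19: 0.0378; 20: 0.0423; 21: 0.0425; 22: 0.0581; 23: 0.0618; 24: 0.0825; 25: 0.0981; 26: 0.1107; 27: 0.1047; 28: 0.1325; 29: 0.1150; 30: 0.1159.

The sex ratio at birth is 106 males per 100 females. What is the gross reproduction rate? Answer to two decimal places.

0.49

Proportion female at birth = 100 / (100 + 106) = 0.48544.
Sum of ASFRs = 0.0378 + 0.0423 + 0.0425 + 0.0581 + 0.0618 + 0.0825 + 0.0981 + 0.1107 + 0.1047 + 0.1325 + 0.1150 + 0.1159 = 1.0019
TFR = 1.0019
GRR = 0.48544 × 1.0019 = 0.48636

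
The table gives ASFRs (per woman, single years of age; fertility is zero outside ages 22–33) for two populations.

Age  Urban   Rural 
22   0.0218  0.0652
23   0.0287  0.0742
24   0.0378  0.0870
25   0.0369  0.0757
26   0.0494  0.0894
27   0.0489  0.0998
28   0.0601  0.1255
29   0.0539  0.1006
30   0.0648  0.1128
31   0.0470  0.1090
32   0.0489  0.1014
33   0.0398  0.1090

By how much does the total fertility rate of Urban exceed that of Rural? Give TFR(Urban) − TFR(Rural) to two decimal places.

-0.61

Urban:
  Sum of ASFRs = 0.0218 + 0.0287 + 0.0378 + 0.0369 + 0.0494 + 0.0489 + 0.0601 + 0.0539 + 0.0648 + 0.0470 + 0.0489 + 0.0398 = 0.5380
  TFR = 0.538
Rural:
  Sum of ASFRs = 0.0652 + 0.0742 + 0.0870 + 0.0757 + 0.0894 + 0.0998 + 0.1255 + 0.1006 + 0.1128 + 0.1090 + 0.1014 + 0.1090 = 1.1496
  TFR = 1.1496
Difference = 0.538 − 1.1496 = -0.6116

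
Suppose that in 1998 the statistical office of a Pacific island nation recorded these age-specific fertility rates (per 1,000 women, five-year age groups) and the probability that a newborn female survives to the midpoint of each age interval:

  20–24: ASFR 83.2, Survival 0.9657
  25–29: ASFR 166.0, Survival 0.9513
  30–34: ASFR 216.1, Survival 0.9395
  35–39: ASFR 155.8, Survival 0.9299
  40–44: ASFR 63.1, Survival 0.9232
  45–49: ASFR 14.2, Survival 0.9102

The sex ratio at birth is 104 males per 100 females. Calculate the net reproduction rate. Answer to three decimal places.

Proportion female at birth = 100 / (100 + 104) = 0.49020.
Each age group contributes 5 × ASFR × survival:
  20–24: 5 × 83.2/1000 × 0.9657 = 0.40173
  25–29: 5 × 166.0/1000 × 0.9513 = 0.78958
  30–34: 5 × 216.1/1000 × 0.9395 = 1.01513
  35–39: 5 × 155.8/1000 × 0.9299 = 0.72439
  40–44: 5 × 63.1/1000 × 0.9232 = 0.29127
  45–49: 5 × 14.2/1000 × 0.9102 = 0.06462
Sum = 3.28672
NRR = 0.49020 × 3.28672 = 1.61115

1.611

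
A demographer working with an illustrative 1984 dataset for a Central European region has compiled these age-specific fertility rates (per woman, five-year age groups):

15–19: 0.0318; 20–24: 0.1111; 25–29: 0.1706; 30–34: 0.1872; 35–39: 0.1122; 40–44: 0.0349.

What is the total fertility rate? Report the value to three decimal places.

Sum of ASFRs = 0.0318 + 0.1111 + 0.1706 + 0.1872 + 0.1122 + 0.0349 = 0.6478
TFR = 5 × 0.6478 = 3.239

3.239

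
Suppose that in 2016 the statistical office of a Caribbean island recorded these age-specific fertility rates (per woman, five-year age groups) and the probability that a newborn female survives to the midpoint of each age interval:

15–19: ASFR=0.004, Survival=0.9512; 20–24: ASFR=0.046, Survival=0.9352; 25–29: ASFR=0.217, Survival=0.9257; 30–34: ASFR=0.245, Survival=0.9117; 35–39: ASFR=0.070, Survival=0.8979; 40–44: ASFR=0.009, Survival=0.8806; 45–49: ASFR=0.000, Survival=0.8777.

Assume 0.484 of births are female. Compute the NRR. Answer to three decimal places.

1.311

Proportion female at birth = 0.484.
Survival-weighted fertility by age (5·fₓ·Sₓ):
  15–19: 5 × 0.004 × 0.9512 = 0.01902
  20–24: 5 × 0.046 × 0.9352 = 0.21510
  25–29: 5 × 0.217 × 0.9257 = 1.00438
  30–34: 5 × 0.245 × 0.9117 = 1.11683
  35–39: 5 × 0.070 × 0.8979 = 0.31427
  40–44: 5 × 0.009 × 0.8806 = 0.03963
  45–49: 5 × 0.000 × 0.8777 = 0.00000
Sum = 2.70923
NRR = 0.484 × 2.70923 = 1.31127
NRR > 1, so each generation more than replaces itself.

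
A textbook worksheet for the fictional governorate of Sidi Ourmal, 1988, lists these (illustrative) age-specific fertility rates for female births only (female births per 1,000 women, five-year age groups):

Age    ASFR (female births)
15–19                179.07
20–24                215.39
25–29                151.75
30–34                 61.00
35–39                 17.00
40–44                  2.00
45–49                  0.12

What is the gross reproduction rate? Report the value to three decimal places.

Sum of female ASFRs = 179.07 + 215.39 + 151.75 + 61.00 + 17.00 + 2.00 + 0.12 = 626.33
GRR = 5 × 626.33 / 1000 = 3.13165

3.132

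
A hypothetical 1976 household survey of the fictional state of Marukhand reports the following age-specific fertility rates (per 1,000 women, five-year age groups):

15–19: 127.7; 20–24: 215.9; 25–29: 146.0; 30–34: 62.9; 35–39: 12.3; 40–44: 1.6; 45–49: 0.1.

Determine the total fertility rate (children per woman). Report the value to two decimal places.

Sum of ASFRs = 127.7 + 215.9 + 146.0 + 62.9 + 12.3 + 1.6 + 0.1 = 566.5
TFR = 5 × 566.5 / 1000 = 2.8325

2.83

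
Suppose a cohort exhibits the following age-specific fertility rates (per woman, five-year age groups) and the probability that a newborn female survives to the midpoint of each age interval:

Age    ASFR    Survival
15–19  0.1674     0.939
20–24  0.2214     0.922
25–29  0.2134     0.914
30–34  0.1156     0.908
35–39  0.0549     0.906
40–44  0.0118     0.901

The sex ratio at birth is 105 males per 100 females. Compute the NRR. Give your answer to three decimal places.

1.760

Proportion female at birth = 100 / (100 + 105) = 0.48780.
Weighting each age-specific rate by interval width and survival:
  15–19: 5 × 0.1674 × 0.939 = 0.78594
  20–24: 5 × 0.2214 × 0.922 = 1.02065
  25–29: 5 × 0.2134 × 0.914 = 0.97524
  30–34: 5 × 0.1156 × 0.908 = 0.52482
  35–39: 5 × 0.0549 × 0.906 = 0.24870
  40–44: 5 × 0.0118 × 0.901 = 0.05316
Sum = 3.60851
NRR = 0.48780 × 3.60851 = 1.76023
With NRR above 1 the population is above replacement fertility.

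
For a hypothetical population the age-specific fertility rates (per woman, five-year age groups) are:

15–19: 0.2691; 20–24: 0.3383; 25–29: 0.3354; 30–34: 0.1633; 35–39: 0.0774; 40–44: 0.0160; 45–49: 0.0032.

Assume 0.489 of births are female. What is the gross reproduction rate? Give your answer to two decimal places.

Proportion female at birth = 0.489.
Sum of ASFRs = 0.2691 + 0.3383 + 0.3354 + 0.1633 + 0.0774 + 0.0160 + 0.0032 = 1.2027
TFR = 5 × 1.2027 = 6.0135
GRR = 0.489 × 6.0135 = 2.94060

2.94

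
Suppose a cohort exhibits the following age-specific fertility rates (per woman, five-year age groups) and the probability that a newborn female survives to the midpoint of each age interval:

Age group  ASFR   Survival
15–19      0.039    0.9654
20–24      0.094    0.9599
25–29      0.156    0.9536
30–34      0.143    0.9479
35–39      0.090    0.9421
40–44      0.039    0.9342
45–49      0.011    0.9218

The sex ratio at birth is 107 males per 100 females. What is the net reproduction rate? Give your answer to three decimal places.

Proportion female at birth = 100 / (100 + 107) = 0.48309.
Weighting each age-specific rate by interval width and survival:
  15–19: 5 × 0.039 × 0.9654 = 0.18825
  20–24: 5 × 0.094 × 0.9599 = 0.45115
  25–29: 5 × 0.156 × 0.9536 = 0.74381
  30–34: 5 × 0.143 × 0.9479 = 0.67775
  35–39: 5 × 0.090 × 0.9421 = 0.42395
  40–44: 5 × 0.039 × 0.9342 = 0.18217
  45–49: 5 × 0.011 × 0.9218 = 0.05070
Sum = 2.71778
NRR = 0.48309 × 2.71778 = 1.31293
An NRR exceeding 1 indicates intrinsic growth under these rates.

1.313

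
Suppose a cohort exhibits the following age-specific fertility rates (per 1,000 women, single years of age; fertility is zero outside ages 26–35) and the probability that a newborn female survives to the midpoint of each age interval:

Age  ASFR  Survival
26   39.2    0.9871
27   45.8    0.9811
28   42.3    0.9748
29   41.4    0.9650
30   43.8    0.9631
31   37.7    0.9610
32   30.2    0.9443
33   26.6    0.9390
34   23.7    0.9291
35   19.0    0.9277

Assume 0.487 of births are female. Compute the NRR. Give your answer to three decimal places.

0.164

Proportion female at birth = 0.487.
Weighting each age-specific rate by interval width and survival:
  26: 1 × 39.2/1000 × 0.9871 = 0.03869
  27: 1 × 45.8/1000 × 0.9811 = 0.04493
  28: 1 × 42.3/1000 × 0.9748 = 0.04123
  29: 1 × 41.4/1000 × 0.9650 = 0.03995
  30: 1 × 43.8/1000 × 0.9631 = 0.04218
  31: 1 × 37.7/1000 × 0.9610 = 0.03623
  32: 1 × 30.2/1000 × 0.9443 = 0.02852
  33: 1 × 26.6/1000 × 0.9390 = 0.02498
  34: 1 × 23.7/1000 × 0.9291 = 0.02202
  35: 1 × 19.0/1000 × 0.9277 = 0.01763
Sum = 0.33636
NRR = 0.487 × 0.33636 = 0.16381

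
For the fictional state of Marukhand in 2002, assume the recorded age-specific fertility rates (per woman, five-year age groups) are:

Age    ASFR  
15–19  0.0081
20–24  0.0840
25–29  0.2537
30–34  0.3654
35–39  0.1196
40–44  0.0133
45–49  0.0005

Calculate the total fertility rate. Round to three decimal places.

Sum of ASFRs = 0.0081 + 0.0840 + 0.2537 + 0.3654 + 0.1196 + 0.0133 + 0.0005 = 0.8446
TFR = 5 × 0.8446 = 4.223

4.223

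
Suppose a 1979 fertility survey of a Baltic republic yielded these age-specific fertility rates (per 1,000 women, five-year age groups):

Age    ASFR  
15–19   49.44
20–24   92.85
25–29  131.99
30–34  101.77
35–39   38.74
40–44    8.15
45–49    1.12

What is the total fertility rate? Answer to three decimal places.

2.120

Sum of ASFRs = 49.44 + 92.85 + 131.99 + 101.77 + 38.74 + 8.15 + 1.12 = 424.06
TFR = 5 × 424.06 / 1000 = 2.1203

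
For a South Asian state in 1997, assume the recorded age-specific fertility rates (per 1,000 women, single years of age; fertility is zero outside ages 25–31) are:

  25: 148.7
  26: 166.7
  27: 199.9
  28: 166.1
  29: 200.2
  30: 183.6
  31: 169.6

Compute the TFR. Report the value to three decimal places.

1.235

Sum of ASFRs = 148.7 + 166.7 + 199.9 + 166.1 + 200.2 + 183.6 + 169.6 = 1234.8
TFR = 1234.8 / 1000 = 1.2348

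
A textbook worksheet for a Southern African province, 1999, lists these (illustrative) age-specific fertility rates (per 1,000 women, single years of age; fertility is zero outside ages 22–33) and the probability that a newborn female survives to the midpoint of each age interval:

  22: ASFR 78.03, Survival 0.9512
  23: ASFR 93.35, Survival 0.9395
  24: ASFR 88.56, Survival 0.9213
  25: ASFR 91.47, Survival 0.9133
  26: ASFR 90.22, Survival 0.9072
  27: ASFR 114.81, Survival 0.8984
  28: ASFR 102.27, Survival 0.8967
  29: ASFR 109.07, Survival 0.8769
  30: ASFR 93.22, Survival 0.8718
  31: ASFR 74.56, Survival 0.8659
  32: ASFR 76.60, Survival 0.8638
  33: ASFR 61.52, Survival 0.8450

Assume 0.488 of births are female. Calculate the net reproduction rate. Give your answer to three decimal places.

0.470

Proportion female at birth = 0.488.
Each age group contributes 1 × ASFR × survival:
  22: 1 × 78.03/1000 × 0.9512 = 0.07422
  23: 1 × 93.35/1000 × 0.9395 = 0.08770
  24: 1 × 88.56/1000 × 0.9213 = 0.08159
  25: 1 × 91.47/1000 × 0.9133 = 0.08354
  26: 1 × 90.22/1000 × 0.9072 = 0.08185
  27: 1 × 114.81/1000 × 0.8984 = 0.10315
  28: 1 × 102.27/1000 × 0.8967 = 0.09171
  29: 1 × 109.07/1000 × 0.8769 = 0.09564
  30: 1 × 93.22/1000 × 0.8718 = 0.08127
  31: 1 × 74.56/1000 × 0.8659 = 0.06456
  32: 1 × 76.60/1000 × 0.8638 = 0.06617
  33: 1 × 61.52/1000 × 0.8450 = 0.05198
Sum = 0.96338
NRR = 0.488 × 0.96338 = 0.47013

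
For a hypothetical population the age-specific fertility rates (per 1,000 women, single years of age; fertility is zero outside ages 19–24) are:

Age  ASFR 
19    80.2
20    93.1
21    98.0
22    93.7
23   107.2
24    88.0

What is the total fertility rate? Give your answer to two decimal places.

Sum of ASFRs = 80.2 + 93.1 + 98.0 + 93.7 + 107.2 + 88.0 = 560.2
TFR = 560.2 / 1000 = 0.5602

0.56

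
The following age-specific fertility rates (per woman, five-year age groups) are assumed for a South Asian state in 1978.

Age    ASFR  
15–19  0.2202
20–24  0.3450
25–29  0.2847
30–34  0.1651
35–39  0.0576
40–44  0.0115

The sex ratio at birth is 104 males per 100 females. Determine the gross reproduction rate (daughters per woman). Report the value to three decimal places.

2.657

Proportion female at birth = 100 / (100 + 104) = 0.49020.
Sum of ASFRs = 0.2202 + 0.3450 + 0.2847 + 0.1651 + 0.0576 + 0.0115 = 1.0841
TFR = 5 × 1.0841 = 5.4205
GRR = 0.49020 × 5.4205 = 2.65713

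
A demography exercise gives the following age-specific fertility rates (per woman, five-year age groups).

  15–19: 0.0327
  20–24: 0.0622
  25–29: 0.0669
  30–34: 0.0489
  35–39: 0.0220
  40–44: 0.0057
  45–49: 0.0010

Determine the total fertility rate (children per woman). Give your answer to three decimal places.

Sum of ASFRs = 0.0327 + 0.0622 + 0.0669 + 0.0489 + 0.0220 + 0.0057 + 0.0010 = 0.2394
TFR = 5 × 0.2394 = 1.197

1.197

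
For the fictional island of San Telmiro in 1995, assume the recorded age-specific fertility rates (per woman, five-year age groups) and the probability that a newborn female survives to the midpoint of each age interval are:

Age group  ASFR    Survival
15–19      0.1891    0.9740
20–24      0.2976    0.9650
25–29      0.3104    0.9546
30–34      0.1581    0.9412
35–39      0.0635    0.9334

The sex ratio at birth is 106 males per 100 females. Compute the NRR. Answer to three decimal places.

Proportion female at birth = 100 / (100 + 106) = 0.48544.
Survival-weighted fertility by age (5·fₓ·Sₓ):
  15–19: 5 × 0.1891 × 0.9740 = 0.92092
  20–24: 5 × 0.2976 × 0.9650 = 1.43592
  25–29: 5 × 0.3104 × 0.9546 = 1.48154
  30–34: 5 × 0.1581 × 0.9412 = 0.74402
  35–39: 5 × 0.0635 × 0.9334 = 0.29635
Sum = 4.87875
NRR = 0.48544 × 4.87875 = 2.36834
With NRR above 1 the population is above replacement fertility.

2.368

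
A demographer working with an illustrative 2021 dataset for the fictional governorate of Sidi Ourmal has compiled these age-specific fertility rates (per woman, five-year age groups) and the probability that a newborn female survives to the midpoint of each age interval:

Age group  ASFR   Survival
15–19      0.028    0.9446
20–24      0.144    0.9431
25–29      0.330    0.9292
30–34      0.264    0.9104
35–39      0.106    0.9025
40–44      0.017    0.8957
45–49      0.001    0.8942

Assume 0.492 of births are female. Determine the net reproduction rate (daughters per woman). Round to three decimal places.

2.020

Proportion female at birth = 0.492.
Per-age-group product (5 × ASFR × survival probability):
  15–19: 5 × 0.028 × 0.9446 = 0.13224
  20–24: 5 × 0.144 × 0.9431 = 0.67903
  25–29: 5 × 0.330 × 0.9292 = 1.53318
  30–34: 5 × 0.264 × 0.9104 = 1.20173
  35–39: 5 × 0.106 × 0.9025 = 0.47833
  40–44: 5 × 0.017 × 0.8957 = 0.07613
  45–49: 5 × 0.001 × 0.8942 = 0.00447
Sum = 4.10511
NRR = 0.492 × 4.10511 = 2.01971
An NRR exceeding 1 indicates intrinsic growth under these rates.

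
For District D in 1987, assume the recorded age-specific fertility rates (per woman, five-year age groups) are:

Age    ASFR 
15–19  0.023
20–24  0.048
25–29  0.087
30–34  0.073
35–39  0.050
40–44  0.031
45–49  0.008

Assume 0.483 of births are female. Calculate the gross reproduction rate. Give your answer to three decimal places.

Proportion female at birth = 0.483.
Sum of ASFRs = 0.023 + 0.048 + 0.087 + 0.073 + 0.050 + 0.031 + 0.008 = 0.320
TFR = 5 × 0.320 = 1.6
GRR = 0.483 × 1.6 = 0.77280

0.773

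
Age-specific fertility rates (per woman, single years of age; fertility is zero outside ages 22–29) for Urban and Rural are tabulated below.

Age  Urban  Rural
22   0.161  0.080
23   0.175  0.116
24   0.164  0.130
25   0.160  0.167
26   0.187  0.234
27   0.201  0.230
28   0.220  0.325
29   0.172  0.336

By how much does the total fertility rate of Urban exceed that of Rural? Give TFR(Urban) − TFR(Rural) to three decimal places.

-0.178

Urban:
  Sum of ASFRs = 0.161 + 0.175 + 0.164 + 0.160 + 0.187 + 0.201 + 0.220 + 0.172 = 1.440
  TFR = 1.44
Rural:
  Sum of ASFRs = 0.080 + 0.116 + 0.130 + 0.167 + 0.234 + 0.230 + 0.325 + 0.336 = 1.618
  TFR = 1.618
Difference = 1.44 − 1.618 = -0.178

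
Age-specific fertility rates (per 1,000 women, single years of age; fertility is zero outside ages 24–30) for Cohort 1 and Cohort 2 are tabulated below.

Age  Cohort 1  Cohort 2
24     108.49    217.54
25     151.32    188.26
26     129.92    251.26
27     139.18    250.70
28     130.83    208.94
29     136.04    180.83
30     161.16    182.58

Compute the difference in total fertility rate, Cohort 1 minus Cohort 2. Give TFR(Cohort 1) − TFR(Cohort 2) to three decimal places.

Cohort 1:
  Sum of ASFRs = 108.49 + 151.32 + 129.92 + 139.18 + 130.83 + 136.04 + 161.16 = 956.94
  TFR = 956.94 / 1000 = 0.95694
Cohort 2:
  Sum of ASFRs = 217.54 + 188.26 + 251.26 + 250.70 + 208.94 + 180.83 + 182.58 = 1480.11
  TFR = 1480.11 / 1000 = 1.48011
Difference = 0.95694 − 1.48011 = -0.52317

-0.523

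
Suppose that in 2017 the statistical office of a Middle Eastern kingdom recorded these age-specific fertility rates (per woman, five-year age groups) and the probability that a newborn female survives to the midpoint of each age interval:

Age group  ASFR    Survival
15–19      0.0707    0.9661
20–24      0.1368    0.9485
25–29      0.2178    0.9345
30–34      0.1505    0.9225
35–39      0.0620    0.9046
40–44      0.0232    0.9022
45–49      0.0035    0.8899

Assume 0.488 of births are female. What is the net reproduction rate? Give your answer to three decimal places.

1.514

Proportion female at birth = 0.488.
Weighting each age-specific rate by interval width and survival:
  15–19: 5 × 0.0707 × 0.9661 = 0.34152
  20–24: 5 × 0.1368 × 0.9485 = 0.64877
  25–29: 5 × 0.2178 × 0.9345 = 1.01767
  30–34: 5 × 0.1505 × 0.9225 = 0.69418
  35–39: 5 × 0.0620 × 0.9046 = 0.28043
  40–44: 5 × 0.0232 × 0.9022 = 0.10466
  45–49: 5 × 0.0035 × 0.8899 = 0.01557
Sum = 3.10280
NRR = 0.488 × 3.10280 = 1.51417
An NRR exceeding 1 indicates intrinsic growth under these rates.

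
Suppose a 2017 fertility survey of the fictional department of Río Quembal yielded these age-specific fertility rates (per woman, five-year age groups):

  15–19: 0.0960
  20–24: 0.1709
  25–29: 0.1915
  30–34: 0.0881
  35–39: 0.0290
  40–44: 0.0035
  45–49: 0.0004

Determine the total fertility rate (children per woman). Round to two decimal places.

2.90

Sum of ASFRs = 0.0960 + 0.1709 + 0.1915 + 0.0881 + 0.0290 + 0.0035 + 0.0004 = 0.5794
TFR = 5 × 0.5794 = 2.897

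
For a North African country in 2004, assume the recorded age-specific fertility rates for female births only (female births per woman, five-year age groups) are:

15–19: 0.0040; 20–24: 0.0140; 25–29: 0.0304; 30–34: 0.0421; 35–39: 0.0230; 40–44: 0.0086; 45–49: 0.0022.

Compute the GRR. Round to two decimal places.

Sum of female ASFRs = 0.0040 + 0.0140 + 0.0304 + 0.0421 + 0.0230 + 0.0086 + 0.0022 = 0.1243
GRR = 5 × 0.1243 = 0.6215

0.62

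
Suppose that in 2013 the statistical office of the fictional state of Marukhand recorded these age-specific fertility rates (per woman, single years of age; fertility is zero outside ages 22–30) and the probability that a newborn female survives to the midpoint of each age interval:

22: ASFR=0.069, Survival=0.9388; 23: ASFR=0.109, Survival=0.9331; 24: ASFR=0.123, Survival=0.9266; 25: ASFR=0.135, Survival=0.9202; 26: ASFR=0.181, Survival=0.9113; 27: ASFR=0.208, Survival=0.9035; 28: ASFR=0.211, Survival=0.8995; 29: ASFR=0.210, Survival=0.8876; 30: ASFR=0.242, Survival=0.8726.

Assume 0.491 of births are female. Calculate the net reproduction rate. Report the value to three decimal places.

0.660

Proportion female at birth = 0.491.
Weighting each age-specific rate by interval width and survival:
  22: 1 × 0.069 × 0.9388 = 0.06478
  23: 1 × 0.109 × 0.9331 = 0.10171
  24: 1 × 0.123 × 0.9266 = 0.11397
  25: 1 × 0.135 × 0.9202 = 0.12423
  26: 1 × 0.181 × 0.9113 = 0.16495
  27: 1 × 0.208 × 0.9035 = 0.18793
  28: 1 × 0.211 × 0.8995 = 0.18979
  29: 1 × 0.210 × 0.8876 = 0.18640
  30: 1 × 0.242 × 0.8726 = 0.21117
Sum = 1.34493
NRR = 0.491 × 1.34493 = 0.66036
NRR < 1, so the cohort does not fully replace itself.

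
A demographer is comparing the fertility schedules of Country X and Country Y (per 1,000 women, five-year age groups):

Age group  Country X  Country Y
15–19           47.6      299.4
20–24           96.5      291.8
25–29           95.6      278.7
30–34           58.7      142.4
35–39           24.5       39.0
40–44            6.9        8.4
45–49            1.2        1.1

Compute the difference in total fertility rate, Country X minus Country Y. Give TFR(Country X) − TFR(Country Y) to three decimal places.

Country X:
  Sum of ASFRs = 47.6 + 96.5 + 95.6 + 58.7 + 24.5 + 6.9 + 1.2 = 331.0
  TFR = 5 × 331.0 / 1000 = 1.655
Country Y:
  Sum of ASFRs = 299.4 + 291.8 + 278.7 + 142.4 + 39.0 + 8.4 + 1.1 = 1060.8
  TFR = 5 × 1060.8 / 1000 = 5.304
Difference = 1.655 − 5.304 = -3.649

-3.649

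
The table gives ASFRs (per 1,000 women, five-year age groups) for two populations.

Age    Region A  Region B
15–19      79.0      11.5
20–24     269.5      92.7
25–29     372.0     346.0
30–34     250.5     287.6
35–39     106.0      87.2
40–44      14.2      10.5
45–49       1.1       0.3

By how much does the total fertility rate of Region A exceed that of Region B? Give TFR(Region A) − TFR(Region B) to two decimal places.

Region A:
  Sum of ASFRs = 79.0 + 269.5 + 372.0 + 250.5 + 106.0 + 14.2 + 1.1 = 1092.3
  TFR = 5 × 1092.3 / 1000 = 5.4615
Region B:
  Sum of ASFRs = 11.5 + 92.7 + 346.0 + 287.6 + 87.2 + 10.5 + 0.3 = 835.8
  TFR = 5 × 835.8 / 1000 = 4.179
Difference = 5.4615 − 4.179 = 1.2825

1.28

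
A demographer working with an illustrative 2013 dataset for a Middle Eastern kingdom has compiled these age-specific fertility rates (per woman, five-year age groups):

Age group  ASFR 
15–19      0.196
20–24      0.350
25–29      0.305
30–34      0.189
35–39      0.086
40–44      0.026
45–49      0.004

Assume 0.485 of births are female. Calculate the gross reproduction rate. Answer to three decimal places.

Proportion female at birth = 0.485.
Sum of ASFRs = 0.196 + 0.350 + 0.305 + 0.189 + 0.086 + 0.026 + 0.004 = 1.156
TFR = 5 × 1.156 = 5.78
GRR = 0.485 × 5.78 = 2.80330

2.803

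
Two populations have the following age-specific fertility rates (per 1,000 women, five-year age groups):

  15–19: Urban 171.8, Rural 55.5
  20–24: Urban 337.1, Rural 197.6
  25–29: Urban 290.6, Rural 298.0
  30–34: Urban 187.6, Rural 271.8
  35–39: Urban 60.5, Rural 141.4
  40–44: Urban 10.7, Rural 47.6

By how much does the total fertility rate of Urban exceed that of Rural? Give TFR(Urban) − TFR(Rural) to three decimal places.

Urban:
  Sum of ASFRs = 171.8 + 337.1 + 290.6 + 187.6 + 60.5 + 10.7 = 1058.3
  TFR = 5 × 1058.3 / 1000 = 5.2915
Rural:
  Sum of ASFRs = 55.5 + 197.6 + 298.0 + 271.8 + 141.4 + 47.6 = 1011.9
  TFR = 5 × 1011.9 / 1000 = 5.0595
Difference = 5.2915 − 5.0595 = 0.232

0.232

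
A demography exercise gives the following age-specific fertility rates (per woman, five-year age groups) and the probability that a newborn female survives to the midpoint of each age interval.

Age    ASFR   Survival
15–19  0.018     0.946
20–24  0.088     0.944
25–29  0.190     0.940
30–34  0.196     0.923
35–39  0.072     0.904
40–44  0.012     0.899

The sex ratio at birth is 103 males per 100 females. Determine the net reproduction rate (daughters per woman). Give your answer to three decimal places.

Proportion female at birth = 100 / (100 + 103) = 0.49261.
Weighting each age-specific rate by interval width and survival:
  15–19: 5 × 0.018 × 0.946 = 0.08514
  20–24: 5 × 0.088 × 0.944 = 0.41536
  25–29: 5 × 0.190 × 0.940 = 0.89300
  30–34: 5 × 0.196 × 0.923 = 0.90454
  35–39: 5 × 0.072 × 0.904 = 0.32544
  40–44: 5 × 0.012 × 0.899 = 0.05394
Sum = 2.67742
NRR = 0.49261 × 2.67742 = 1.31892

1.319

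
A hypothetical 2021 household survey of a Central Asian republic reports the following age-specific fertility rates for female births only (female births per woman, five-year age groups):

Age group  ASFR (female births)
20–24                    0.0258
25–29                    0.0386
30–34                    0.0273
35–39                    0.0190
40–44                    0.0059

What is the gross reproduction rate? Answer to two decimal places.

Sum of female ASFRs = 0.0258 + 0.0386 + 0.0273 + 0.0190 + 0.0059 = 0.1166
GRR = 5 × 0.1166 = 0.583

0.58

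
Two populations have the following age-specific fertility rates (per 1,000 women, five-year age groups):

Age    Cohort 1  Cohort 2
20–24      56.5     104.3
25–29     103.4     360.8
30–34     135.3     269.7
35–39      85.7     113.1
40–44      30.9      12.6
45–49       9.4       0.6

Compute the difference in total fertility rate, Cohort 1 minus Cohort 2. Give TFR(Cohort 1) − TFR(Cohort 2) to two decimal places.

-2.20

Cohort 1:
  Sum of ASFRs = 56.5 + 103.4 + 135.3 + 85.7 + 30.9 + 9.4 = 421.2
  TFR = 5 × 421.2 / 1000 = 2.106
Cohort 2:
  Sum of ASFRs = 104.3 + 360.8 + 269.7 + 113.1 + 12.6 + 0.6 = 861.1
  TFR = 5 × 861.1 / 1000 = 4.3055
Difference = 2.106 − 4.3055 = -2.1995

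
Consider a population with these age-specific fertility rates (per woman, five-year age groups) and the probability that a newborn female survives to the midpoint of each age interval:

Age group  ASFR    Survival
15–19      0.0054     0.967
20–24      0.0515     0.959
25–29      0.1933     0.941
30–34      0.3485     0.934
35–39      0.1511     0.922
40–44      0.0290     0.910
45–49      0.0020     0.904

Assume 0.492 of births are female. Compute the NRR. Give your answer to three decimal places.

1.795

Proportion female at birth = 0.492.
Weighting each age-specific rate by interval width and survival:
  15–19: 5 × 0.0054 × 0.967 = 0.02611
  20–24: 5 × 0.0515 × 0.959 = 0.24694
  25–29: 5 × 0.1933 × 0.941 = 0.90948
  30–34: 5 × 0.3485 × 0.934 = 1.62750
  35–39: 5 × 0.1511 × 0.922 = 0.69657
  40–44: 5 × 0.0290 × 0.910 = 0.13195
  45–49: 5 × 0.0020 × 0.904 = 0.00904
Sum = 3.64759
NRR = 0.492 × 3.64759 = 1.79461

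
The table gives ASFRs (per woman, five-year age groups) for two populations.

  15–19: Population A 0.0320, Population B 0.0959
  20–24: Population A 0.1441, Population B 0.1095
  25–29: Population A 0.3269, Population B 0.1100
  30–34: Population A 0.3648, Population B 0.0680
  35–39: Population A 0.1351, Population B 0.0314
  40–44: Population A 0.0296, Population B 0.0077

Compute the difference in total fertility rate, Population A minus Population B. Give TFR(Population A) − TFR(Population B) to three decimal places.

Population A:
  Sum of ASFRs = 0.0320 + 0.1441 + 0.3269 + 0.3648 + 0.1351 + 0.0296 = 1.0325
  TFR = 5 × 1.0325 = 5.1625
Population B:
  Sum of ASFRs = 0.0959 + 0.1095 + 0.1100 + 0.0680 + 0.0314 + 0.0077 = 0.4225
  TFR = 5 × 0.4225 = 2.1125
Difference = 5.1625 − 2.1125 = 3.05

3.050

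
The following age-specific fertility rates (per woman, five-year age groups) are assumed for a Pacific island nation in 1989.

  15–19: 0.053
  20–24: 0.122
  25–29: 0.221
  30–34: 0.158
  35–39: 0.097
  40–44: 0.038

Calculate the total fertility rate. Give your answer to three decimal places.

Sum of ASFRs = 0.053 + 0.122 + 0.221 + 0.158 + 0.097 + 0.038 = 0.689
TFR = 5 × 0.689 = 3.445

3.445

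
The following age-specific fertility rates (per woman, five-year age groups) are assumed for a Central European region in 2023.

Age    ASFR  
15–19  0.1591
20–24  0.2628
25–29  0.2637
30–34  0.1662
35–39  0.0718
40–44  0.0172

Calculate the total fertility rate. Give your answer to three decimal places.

Sum of ASFRs = 0.1591 + 0.2628 + 0.2637 + 0.1662 + 0.0718 + 0.0172 = 0.9408
TFR = 5 × 0.9408 = 4.704

4.704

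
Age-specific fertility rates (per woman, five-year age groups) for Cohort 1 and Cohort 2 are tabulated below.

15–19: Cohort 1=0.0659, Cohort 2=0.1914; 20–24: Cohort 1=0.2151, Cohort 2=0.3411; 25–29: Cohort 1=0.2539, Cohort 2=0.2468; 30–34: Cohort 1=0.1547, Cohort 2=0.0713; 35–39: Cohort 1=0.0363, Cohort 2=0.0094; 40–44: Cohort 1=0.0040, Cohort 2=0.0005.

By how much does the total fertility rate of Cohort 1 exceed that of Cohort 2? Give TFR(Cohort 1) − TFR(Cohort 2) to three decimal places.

Cohort 1:
  Sum of ASFRs = 0.0659 + 0.2151 + 0.2539 + 0.1547 + 0.0363 + 0.0040 = 0.7299
  TFR = 5 × 0.7299 = 3.6495
Cohort 2:
  Sum of ASFRs = 0.1914 + 0.3411 + 0.2468 + 0.0713 + 0.0094 + 0.0005 = 0.8605
  TFR = 5 × 0.8605 = 4.3025
Difference = 3.6495 − 4.3025 = -0.653

-0.653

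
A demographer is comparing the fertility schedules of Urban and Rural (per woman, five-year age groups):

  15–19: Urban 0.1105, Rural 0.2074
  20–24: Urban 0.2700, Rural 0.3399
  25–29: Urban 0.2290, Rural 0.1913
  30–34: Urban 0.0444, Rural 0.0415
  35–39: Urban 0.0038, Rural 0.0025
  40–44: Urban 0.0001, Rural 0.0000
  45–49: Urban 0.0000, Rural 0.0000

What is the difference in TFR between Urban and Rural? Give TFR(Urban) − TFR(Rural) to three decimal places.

-0.624

Urban:
  Sum of ASFRs = 0.1105 + 0.2700 + 0.2290 + 0.0444 + 0.0038 + 0.0001 + 0.0000 = 0.6578
  TFR = 5 × 0.6578 = 3.289
Rural:
  Sum of ASFRs = 0.2074 + 0.3399 + 0.1913 + 0.0415 + 0.0025 + 0.0000 + 0.0000 = 0.7826
  TFR = 5 × 0.7826 = 3.913
Difference = 3.289 − 3.913 = -0.624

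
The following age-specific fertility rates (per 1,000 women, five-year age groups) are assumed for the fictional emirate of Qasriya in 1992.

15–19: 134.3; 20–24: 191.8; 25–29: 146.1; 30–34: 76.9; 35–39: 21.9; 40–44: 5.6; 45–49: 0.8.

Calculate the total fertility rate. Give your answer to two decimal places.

Sum of ASFRs = 134.3 + 191.8 + 146.1 + 76.9 + 21.9 + 5.6 + 0.8 = 577.4
TFR = 5 × 577.4 / 1000 = 2.887

2.89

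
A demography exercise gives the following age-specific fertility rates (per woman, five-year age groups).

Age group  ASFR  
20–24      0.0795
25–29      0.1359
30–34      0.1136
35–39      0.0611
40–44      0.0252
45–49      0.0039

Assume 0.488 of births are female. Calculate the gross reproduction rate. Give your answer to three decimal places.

Proportion female at birth = 0.488.
Sum of ASFRs = 0.0795 + 0.1359 + 0.1136 + 0.0611 + 0.0252 + 0.0039 = 0.4192
TFR = 5 × 0.4192 = 2.096
GRR = 0.488 × 2.096 = 1.02285

1.023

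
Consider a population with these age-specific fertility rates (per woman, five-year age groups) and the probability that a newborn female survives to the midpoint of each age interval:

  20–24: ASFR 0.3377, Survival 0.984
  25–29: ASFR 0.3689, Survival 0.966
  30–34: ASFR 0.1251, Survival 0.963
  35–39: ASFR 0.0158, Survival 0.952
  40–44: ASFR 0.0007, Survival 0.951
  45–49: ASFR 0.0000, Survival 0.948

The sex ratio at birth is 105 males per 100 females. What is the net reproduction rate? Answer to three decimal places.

Proportion female at birth = 100 / (100 + 105) = 0.48780.
Survival-weighted fertility by age (5·fₓ·Sₓ):
  20–24: 5 × 0.3377 × 0.984 = 1.66148
  25–29: 5 × 0.3689 × 0.966 = 1.78179
  30–34: 5 × 0.1251 × 0.963 = 0.60236
  35–39: 5 × 0.0158 × 0.952 = 0.07521
  40–44: 5 × 0.0007 × 0.951 = 0.00333
  45–49: 5 × 0.0000 × 0.948 = 0.00000
Sum = 4.12417
NRR = 0.48780 × 4.12417 = 2.01177
NRR > 1, so each generation more than replaces itself.

2.012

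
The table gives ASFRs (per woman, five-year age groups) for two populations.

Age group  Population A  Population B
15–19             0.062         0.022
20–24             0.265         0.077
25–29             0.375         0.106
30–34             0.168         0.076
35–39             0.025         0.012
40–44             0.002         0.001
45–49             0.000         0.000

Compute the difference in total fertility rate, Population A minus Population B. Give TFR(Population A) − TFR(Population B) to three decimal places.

3.015

Population A:
  Sum of ASFRs = 0.062 + 0.265 + 0.375 + 0.168 + 0.025 + 0.002 + 0.000 = 0.897
  TFR = 5 × 0.897 = 4.485
Population B:
  Sum of ASFRs = 0.022 + 0.077 + 0.106 + 0.076 + 0.012 + 0.001 + 0.000 = 0.294
  TFR = 5 × 0.294 = 1.47
Difference = 4.485 − 1.47 = 3.015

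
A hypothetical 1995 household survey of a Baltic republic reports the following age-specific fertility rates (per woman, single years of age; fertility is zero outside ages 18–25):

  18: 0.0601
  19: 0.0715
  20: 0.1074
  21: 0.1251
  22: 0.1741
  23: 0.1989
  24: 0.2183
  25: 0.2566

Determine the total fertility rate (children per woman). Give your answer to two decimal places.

1.21

Sum of ASFRs = 0.0601 + 0.0715 + 0.1074 + 0.1251 + 0.1741 + 0.1989 + 0.2183 + 0.2566 = 1.2120
TFR = 1.212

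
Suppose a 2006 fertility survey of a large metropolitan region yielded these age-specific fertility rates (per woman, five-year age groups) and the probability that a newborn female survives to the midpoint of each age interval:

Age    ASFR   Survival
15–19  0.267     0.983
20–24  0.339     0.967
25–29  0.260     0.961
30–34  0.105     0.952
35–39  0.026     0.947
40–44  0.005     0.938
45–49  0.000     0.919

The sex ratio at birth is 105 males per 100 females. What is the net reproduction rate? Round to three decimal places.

2.364

Proportion female at birth = 100 / (100 + 105) = 0.48780.
Per-age-group product (5 × ASFR × survival probability):
  15–19: 5 × 0.267 × 0.983 = 1.31231
  20–24: 5 × 0.339 × 0.967 = 1.63907
  25–29: 5 × 0.260 × 0.961 = 1.24930
  30–34: 5 × 0.105 × 0.952 = 0.49980
  35–39: 5 × 0.026 × 0.947 = 0.12311
  40–44: 5 × 0.005 × 0.938 = 0.02345
  45–49: 5 × 0.000 × 0.919 = 0.00000
Sum = 4.84704
NRR = 0.48780 × 4.84704 = 2.36439
An NRR exceeding 1 indicates intrinsic growth under these rates.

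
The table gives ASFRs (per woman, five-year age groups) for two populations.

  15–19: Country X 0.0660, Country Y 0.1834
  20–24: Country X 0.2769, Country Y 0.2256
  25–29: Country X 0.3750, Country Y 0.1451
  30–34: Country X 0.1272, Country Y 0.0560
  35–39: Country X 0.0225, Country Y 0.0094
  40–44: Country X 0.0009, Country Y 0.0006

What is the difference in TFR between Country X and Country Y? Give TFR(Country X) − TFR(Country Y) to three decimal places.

1.242

Country X:
  Sum of ASFRs = 0.0660 + 0.2769 + 0.3750 + 0.1272 + 0.0225 + 0.0009 = 0.8685
  TFR = 5 × 0.8685 = 4.3425
Country Y:
  Sum of ASFRs = 0.1834 + 0.2256 + 0.1451 + 0.0560 + 0.0094 + 0.0006 = 0.6201
  TFR = 5 × 0.6201 = 3.1005
Difference = 4.3425 − 3.1005 = 1.242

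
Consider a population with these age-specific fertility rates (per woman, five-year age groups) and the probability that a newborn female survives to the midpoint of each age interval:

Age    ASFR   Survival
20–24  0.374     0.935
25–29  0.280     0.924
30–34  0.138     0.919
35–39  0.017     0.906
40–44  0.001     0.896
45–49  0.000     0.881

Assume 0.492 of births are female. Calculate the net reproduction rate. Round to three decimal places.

Proportion female at birth = 0.492.
Per-age-group product (5 × ASFR × survival probability):
  20–24: 5 × 0.374 × 0.935 = 1.74845
  25–29: 5 × 0.280 × 0.924 = 1.29360
  30–34: 5 × 0.138 × 0.919 = 0.63411
  35–39: 5 × 0.017 × 0.906 = 0.07701
  40–44: 5 × 0.001 × 0.896 = 0.00448
  45–49: 5 × 0.000 × 0.881 = 0.00000
Sum = 3.75765
NRR = 0.492 × 3.75765 = 1.84876
An NRR exceeding 1 indicates intrinsic growth under these rates.

1.849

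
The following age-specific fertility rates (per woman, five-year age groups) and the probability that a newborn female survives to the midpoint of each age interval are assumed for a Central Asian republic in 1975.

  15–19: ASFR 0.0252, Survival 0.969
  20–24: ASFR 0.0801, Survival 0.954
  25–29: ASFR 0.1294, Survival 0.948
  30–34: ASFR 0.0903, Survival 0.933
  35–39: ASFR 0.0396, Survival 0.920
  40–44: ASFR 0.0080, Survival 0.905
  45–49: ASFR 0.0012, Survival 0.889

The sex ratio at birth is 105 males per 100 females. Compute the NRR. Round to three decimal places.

Proportion female at birth = 100 / (100 + 105) = 0.48780.
Survival-weighted fertility by age (5·fₓ·Sₓ):
  15–19: 5 × 0.0252 × 0.969 = 0.12209
  20–24: 5 × 0.0801 × 0.954 = 0.38208
  25–29: 5 × 0.1294 × 0.948 = 0.61336
  30–34: 5 × 0.0903 × 0.933 = 0.42125
  35–39: 5 × 0.0396 × 0.920 = 0.18216
  40–44: 5 × 0.0080 × 0.905 = 0.03620
  45–49: 5 × 0.0012 × 0.889 = 0.00533
Sum = 1.76247
NRR = 0.48780 × 1.76247 = 0.85973

0.860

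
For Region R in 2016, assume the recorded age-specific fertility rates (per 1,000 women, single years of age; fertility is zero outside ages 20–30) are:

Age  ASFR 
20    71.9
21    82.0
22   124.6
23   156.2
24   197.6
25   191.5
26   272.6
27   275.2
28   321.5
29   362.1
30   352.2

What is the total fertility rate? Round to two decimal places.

Sum of ASFRs = 71.9 + 82.0 + 124.6 + 156.2 + 197.6 + 191.5 + 272.6 + 275.2 + 321.5 + 362.1 + 352.2 = 2407.4
TFR = 2407.4 / 1000 = 2.4074

2.41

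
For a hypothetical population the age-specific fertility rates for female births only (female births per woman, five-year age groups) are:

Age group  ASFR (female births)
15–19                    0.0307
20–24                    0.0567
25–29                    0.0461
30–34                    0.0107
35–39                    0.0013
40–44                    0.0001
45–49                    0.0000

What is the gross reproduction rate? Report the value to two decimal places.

Sum of female ASFRs = 0.0307 + 0.0567 + 0.0461 + 0.0107 + 0.0013 + 0.0001 + 0.0000 = 0.1456
GRR = 5 × 0.1456 = 0.728

0.73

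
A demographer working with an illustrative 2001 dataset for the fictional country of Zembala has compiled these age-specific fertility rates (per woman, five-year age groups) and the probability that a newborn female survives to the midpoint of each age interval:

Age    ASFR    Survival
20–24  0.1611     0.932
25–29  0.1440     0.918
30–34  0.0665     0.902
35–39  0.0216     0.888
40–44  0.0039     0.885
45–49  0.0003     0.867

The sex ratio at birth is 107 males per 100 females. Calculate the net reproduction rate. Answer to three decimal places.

Proportion female at birth = 100 / (100 + 107) = 0.48309.
Each age group contributes 5 × ASFR × survival:
  20–24: 5 × 0.1611 × 0.932 = 0.75073
  25–29: 5 × 0.1440 × 0.918 = 0.66096
  30–34: 5 × 0.0665 × 0.902 = 0.29992
  35–39: 5 × 0.0216 × 0.888 = 0.09590
  40–44: 5 × 0.0039 × 0.885 = 0.01726
  45–49: 5 × 0.0003 × 0.867 = 0.00130
Sum = 1.82607
NRR = 0.48309 × 1.82607 = 0.88216

0.882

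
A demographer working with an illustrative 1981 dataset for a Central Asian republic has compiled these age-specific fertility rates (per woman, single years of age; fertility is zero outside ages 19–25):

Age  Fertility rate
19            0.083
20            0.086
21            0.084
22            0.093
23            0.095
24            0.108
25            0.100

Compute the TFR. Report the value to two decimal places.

Sum of ASFRs = 0.083 + 0.086 + 0.084 + 0.093 + 0.095 + 0.108 + 0.100 = 0.649
TFR = 0.649

0.65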